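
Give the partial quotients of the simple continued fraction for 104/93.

[1; 8, 2, 5]

Run the Euclidean algorithm on 104 and 93; the successive quotients are the partial quotients a_0, a_1, ... (each step inverts the fractional part left over by the previous one):
  104 = 1*93 + 11, so a_0 = 1.
  93 = 8*11 + 5, so a_1 = 8.
  11 = 2*5 + 1, so a_2 = 2.
  5 = 5*1 + 0, so a_3 = 5.
The remainder reaches 0 after 4 divisions, so the expansion has 4 partial quotients, read off in order.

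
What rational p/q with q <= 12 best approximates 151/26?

Expand x = 151/26 as a continued fraction with the Euclidean algorithm:
  151 = 5*26 + 21, so a_0 = 5.
  26 = 1*21 + 5, so a_1 = 1.
  21 = 4*5 + 1, so a_2 = 4.
  5 = 5*1 + 0, so a_3 = 5.
so x = [5; 1, 4, 5].
Convergents (p_i = a_i*p_{i-1} + p_{i-2}, q_i = a_i*q_{i-1} + q_{i-2} with p_{-2}=0, p_{-1}=1, q_{-2}=1, q_{-1}=0), until the denominator exceeds 12:
  i=0: a_0=5, p_0 = 5*1 + 0 = 5, q_0 = 5*0 + 1 = 1.
  i=1: a_1=1, p_1 = 1*5 + 1 = 6, q_1 = 1*1 + 0 = 1.
  i=2: a_2=4, p_2 = 4*6 + 5 = 29, q_2 = 4*1 + 1 = 5.
  i=3: a_3=5, p_3 = 5*29 + 6 = 151, q_3 = 5*5 + 1 = 26.
q_3 = 26 > 12, so the last convergent with denominator <= 12 is p_2/q_2 = 29/5.
The closest fraction with denominator <= 12 is either p_2/q_2 or the intermediate fraction (k*p_2 + p_1)/(k*q_2 + q_1) with the largest k >= 1 whose denominator stays <= 12; these approach x as k grows, and every other convergent or intermediate fraction in range is farther away.
Largest k: floor((12 - q_1)/q_2) = floor((12 - 1)/5) = 2.
That gives (2*29 + 6)/(2*5 + 1) = 64/11.
Compare the errors: |x - 29/5| = |151*5 - 29*26|/(26*5) = 1/130, and |x - 64/11| = |151*11 - 64*26|/(26*11) = 3/286.
Cross-multiplying, 1*286 = 286 < 390 = 3*130, so 1/130 is smaller: the convergent 29/5 is closer to x than 64/11.

29/5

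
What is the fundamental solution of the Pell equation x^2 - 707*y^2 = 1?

(x, y) = (2526, 95)

First expand sqrt(707) as a continued fraction. With x_i = (sqrt(707) + m_i)/d_i and (m_0, d_0) = (0, 1): a_0 = floor(sqrt(707)) = 26, since 26^2 = 676 <= 707 < 729 = 27^2.
Iterate m_{i+1} = d_i*a_i - m_i, d_{i+1} = (707 - m_{i+1}^2)/d_i, a_{i+1} = floor((a_0 + m_{i+1})/d_{i+1}):
  m_1 = 1*26 - 0 = 26, d_1 = (707 - 26^2)/1 = 31/1 = 31, a_1 = floor((26 + 26)/31) = 1.
  m_2 = 31*1 - 26 = 5, d_2 = (707 - 5^2)/31 = 682/31 = 22, a_2 = floor((26 + 5)/22) = 1.
  m_3 = 22*1 - 5 = 17, d_3 = (707 - 17^2)/22 = 418/22 = 19, a_3 = floor((26 + 17)/19) = 2.
  m_4 = 19*2 - 17 = 21, d_4 = (707 - 21^2)/19 = 266/19 = 14, a_4 = floor((26 + 21)/14) = 3.
  m_5 = 14*3 - 21 = 21, d_5 = (707 - 21^2)/14 = 266/14 = 19, a_5 = floor((26 + 21)/19) = 2.
  m_6 = 19*2 - 21 = 17, d_6 = (707 - 17^2)/19 = 418/19 = 22, a_6 = floor((26 + 17)/22) = 1.
  m_7 = 22*1 - 17 = 5, d_7 = (707 - 5^2)/22 = 682/22 = 31, a_7 = floor((26 + 5)/31) = 1.
  m_8 = 31*1 - 5 = 26, d_8 = (707 - 26^2)/31 = 31/31 = 1, a_8 = floor((26 + 26)/1) = 52.
  m_9 = 1*52 - 26 = 26, d_9 = (707 - 26^2)/1 = 31/1 = 31: (m_9, d_9) = (m_1, d_1) = (26, 31), so from here the quotients repeat a_1, ..., a_8; the period length is 8.
So sqrt(707) = [26; (1, 1, 2, 3, 2, 1, 1, 52)] with period length k = 8.
k is even, so the fundamental solution of x^2 - 707y^2 = 1 is (p_{k-1}, q_{k-1}) = (p_7, q_7); compute convergents through index 7.
Convergents (p_i = a_i*p_{i-1} + p_{i-2}, q_i = a_i*q_{i-1} + q_{i-2} with p_{-2}=0, p_{-1}=1, q_{-2}=1, q_{-1}=0):
  i=0: a_0=26, p_0 = 26*1 + 0 = 26, q_0 = 26*0 + 1 = 1.
  i=1: a_1=1, p_1 = 1*26 + 1 = 27, q_1 = 1*1 + 0 = 1.
  i=2: a_2=1, p_2 = 1*27 + 26 = 53, q_2 = 1*1 + 1 = 2.
  i=3: a_3=2, p_3 = 2*53 + 27 = 133, q_3 = 2*2 + 1 = 5.
  i=4: a_4=3, p_4 = 3*133 + 53 = 452, q_4 = 3*5 + 2 = 17.
  i=5: a_5=2, p_5 = 2*452 + 133 = 1037, q_5 = 2*17 + 5 = 39.
  i=6: a_6=1, p_6 = 1*1037 + 452 = 1489, q_6 = 1*39 + 17 = 56.
  i=7: a_7=1, p_7 = 1*1489 + 1037 = 2526, q_7 = 1*56 + 39 = 95.
Check: 2526^2 - 707*95^2 = 6380676 - 6380675 = 1, so (x, y) = (2526, 95) solves the equation, and by the theorem it is the least positive solution.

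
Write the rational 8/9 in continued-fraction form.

Run the Euclidean algorithm on 8 and 9; the successive quotients are the partial quotients a_0, a_1, ... (each step inverts the fractional part left over by the previous one):
  8 = 0*9 + 8, so a_0 = 0.
  9 = 1*8 + 1, so a_1 = 1.
  8 = 8*1 + 0, so a_2 = 8.
The remainder reaches 0 after 3 divisions, so the expansion has 3 partial quotients, read off in order.

[0; 1, 8]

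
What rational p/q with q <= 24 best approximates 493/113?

48/11

Expand x = 493/113 as a continued fraction with the Euclidean algorithm:
  493 = 4*113 + 41, so a_0 = 4.
  113 = 2*41 + 31, so a_1 = 2.
  41 = 1*31 + 10, so a_2 = 1.
  31 = 3*10 + 1, so a_3 = 3.
  10 = 10*1 + 0, so a_4 = 10.
so x = [4; 2, 1, 3, 10].
Convergents (p_i = a_i*p_{i-1} + p_{i-2}, q_i = a_i*q_{i-1} + q_{i-2} with p_{-2}=0, p_{-1}=1, q_{-2}=1, q_{-1}=0), until the denominator exceeds 24:
  i=0: a_0=4, p_0 = 4*1 + 0 = 4, q_0 = 4*0 + 1 = 1.
  i=1: a_1=2, p_1 = 2*4 + 1 = 9, q_1 = 2*1 + 0 = 2.
  i=2: a_2=1, p_2 = 1*9 + 4 = 13, q_2 = 1*2 + 1 = 3.
  i=3: a_3=3, p_3 = 3*13 + 9 = 48, q_3 = 3*3 + 2 = 11.
  i=4: a_4=10, p_4 = 10*48 + 13 = 493, q_4 = 10*11 + 3 = 113.
q_4 = 113 > 24, so the last convergent with denominator <= 24 is p_3/q_3 = 48/11.
The closest fraction with denominator <= 24 is either p_3/q_3 or the intermediate fraction (k*p_3 + p_2)/(k*q_3 + q_2) with the largest k >= 1 whose denominator stays <= 24; these approach x as k grows, and every other convergent or intermediate fraction in range is farther away.
Largest k: floor((24 - q_2)/q_3) = floor((24 - 3)/11) = 1.
That gives (1*48 + 13)/(1*11 + 3) = 61/14.
Compare the errors: |x - 48/11| = |493*11 - 48*113|/(113*11) = 1/1243, and |x - 61/14| = |493*14 - 61*113|/(113*14) = 9/1582.
Cross-multiplying, 1*1582 = 1582 < 11187 = 9*1243, so 1/1243 is smaller: the convergent 48/11 is closer to x than 61/14.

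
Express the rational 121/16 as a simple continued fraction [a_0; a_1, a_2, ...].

[7; 1, 1, 3, 2]

Run the Euclidean algorithm on 121 and 16; the successive quotients are the partial quotients a_0, a_1, ... (each step inverts the fractional part left over by the previous one):
  121 = 7*16 + 9, so a_0 = 7.
  16 = 1*9 + 7, so a_1 = 1.
  9 = 1*7 + 2, so a_2 = 1.
  7 = 3*2 + 1, so a_3 = 3.
  2 = 2*1 + 0, so a_4 = 2.
The remainder reaches 0 after 5 divisions, so the expansion has 5 partial quotients, read off in order.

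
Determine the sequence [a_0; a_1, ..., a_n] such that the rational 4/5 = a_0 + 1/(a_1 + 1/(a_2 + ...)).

Run the Euclidean algorithm on 4 and 5; the successive quotients are the partial quotients a_0, a_1, ... (each step inverts the fractional part left over by the previous one):
  4 = 0*5 + 4, so a_0 = 0.
  5 = 1*4 + 1, so a_1 = 1.
  4 = 4*1 + 0, so a_2 = 4.
The remainder reaches 0 after 3 divisions, so the expansion has 3 partial quotients, read off in order.

[0; 1, 4]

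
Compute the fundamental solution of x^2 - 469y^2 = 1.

(x, y) = (137215, 6336)

First expand sqrt(469) as a continued fraction. With x_i = (sqrt(469) + m_i)/d_i and (m_0, d_0) = (0, 1): a_0 = floor(sqrt(469)) = 21, since 21^2 = 441 <= 469 < 484 = 22^2.
Iterate m_{i+1} = d_i*a_i - m_i, d_{i+1} = (469 - m_{i+1}^2)/d_i, a_{i+1} = floor((a_0 + m_{i+1})/d_{i+1}):
  m_1 = 1*21 - 0 = 21, d_1 = (469 - 21^2)/1 = 28/1 = 28, a_1 = floor((21 + 21)/28) = 1.
  m_2 = 28*1 - 21 = 7, d_2 = (469 - 7^2)/28 = 420/28 = 15, a_2 = floor((21 + 7)/15) = 1.
  m_3 = 15*1 - 7 = 8, d_3 = (469 - 8^2)/15 = 405/15 = 27, a_3 = floor((21 + 8)/27) = 1.
  m_4 = 27*1 - 8 = 19, d_4 = (469 - 19^2)/27 = 108/27 = 4, a_4 = floor((21 + 19)/4) = 10.
  m_5 = 4*10 - 19 = 21, d_5 = (469 - 21^2)/4 = 28/4 = 7, a_5 = floor((21 + 21)/7) = 6.
  m_6 = 7*6 - 21 = 21, d_6 = (469 - 21^2)/7 = 28/7 = 4, a_6 = floor((21 + 21)/4) = 10.
  m_7 = 4*10 - 21 = 19, d_7 = (469 - 19^2)/4 = 108/4 = 27, a_7 = floor((21 + 19)/27) = 1.
  m_8 = 27*1 - 19 = 8, d_8 = (469 - 8^2)/27 = 405/27 = 15, a_8 = floor((21 + 8)/15) = 1.
  m_9 = 15*1 - 8 = 7, d_9 = (469 - 7^2)/15 = 420/15 = 28, a_9 = floor((21 + 7)/28) = 1.
  m_10 = 28*1 - 7 = 21, d_10 = (469 - 21^2)/28 = 28/28 = 1, a_10 = floor((21 + 21)/1) = 42.
  m_11 = 1*42 - 21 = 21, d_11 = (469 - 21^2)/1 = 28/1 = 28: (m_11, d_11) = (m_1, d_1) = (21, 28), so from here the quotients repeat a_1, ..., a_10; the period length is 10.
So sqrt(469) = [21; (1, 1, 1, 10, 6, 10, 1, 1, 1, 42)] with period length k = 10.
k is even, so the fundamental solution of x^2 - 469y^2 = 1 is (p_{k-1}, q_{k-1}) = (p_9, q_9); compute convergents through index 9.
Convergents (p_i = a_i*p_{i-1} + p_{i-2}, q_i = a_i*q_{i-1} + q_{i-2} with p_{-2}=0, p_{-1}=1, q_{-2}=1, q_{-1}=0):
  i=0: a_0=21, p_0 = 21*1 + 0 = 21, q_0 = 21*0 + 1 = 1.
  i=1: a_1=1, p_1 = 1*21 + 1 = 22, q_1 = 1*1 + 0 = 1.
  i=2: a_2=1, p_2 = 1*22 + 21 = 43, q_2 = 1*1 + 1 = 2.
  i=3: a_3=1, p_3 = 1*43 + 22 = 65, q_3 = 1*2 + 1 = 3.
  i=4: a_4=10, p_4 = 10*65 + 43 = 693, q_4 = 10*3 + 2 = 32.
  i=5: a_5=6, p_5 = 6*693 + 65 = 4223, q_5 = 6*32 + 3 = 195.
  i=6: a_6=10, p_6 = 10*4223 + 693 = 42923, q_6 = 10*195 + 32 = 1982.
  i=7: a_7=1, p_7 = 1*42923 + 4223 = 47146, q_7 = 1*1982 + 195 = 2177.
  i=8: a_8=1, p_8 = 1*47146 + 42923 = 90069, q_8 = 1*2177 + 1982 = 4159.
  i=9: a_9=1, p_9 = 1*90069 + 47146 = 137215, q_9 = 1*4159 + 2177 = 6336.
Check: 137215^2 - 469*6336^2 = 18827956225 - 18827956224 = 1, so (x, y) = (137215, 6336) solves the equation, and by the theorem it is the least positive solution.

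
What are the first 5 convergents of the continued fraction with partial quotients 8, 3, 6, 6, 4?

8/1, 25/3, 158/19, 973/117, 4050/487

Using the convergent recurrence p_i = a_i*p_{i-1} + p_{i-2}, q_i = a_i*q_{i-1} + q_{i-2} with p_{-2}=0, p_{-1}=1, q_{-2}=1, q_{-1}=0:
  i=0: a_0=8, p_0 = 8*1 + 0 = 8, q_0 = 8*0 + 1 = 1.
  i=1: a_1=3, p_1 = 3*8 + 1 = 25, q_1 = 3*1 + 0 = 3.
  i=2: a_2=6, p_2 = 6*25 + 8 = 158, q_2 = 6*3 + 1 = 19.
  i=3: a_3=6, p_3 = 6*158 + 25 = 973, q_3 = 6*19 + 3 = 117.
  i=4: a_4=4, p_4 = 4*973 + 158 = 4050, q_4 = 4*117 + 19 = 487.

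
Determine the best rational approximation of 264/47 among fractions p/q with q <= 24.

73/13

Expand x = 264/47 as a continued fraction with the Euclidean algorithm:
  264 = 5*47 + 29, so a_0 = 5.
  47 = 1*29 + 18, so a_1 = 1.
  29 = 1*18 + 11, so a_2 = 1.
  18 = 1*11 + 7, so a_3 = 1.
  11 = 1*7 + 4, so a_4 = 1.
  7 = 1*4 + 3, so a_5 = 1.
  4 = 1*3 + 1, so a_6 = 1.
  3 = 3*1 + 0, so a_7 = 3.
so x = [5; 1, 1, 1, 1, 1, 1, 3].
Convergents (p_i = a_i*p_{i-1} + p_{i-2}, q_i = a_i*q_{i-1} + q_{i-2} with p_{-2}=0, p_{-1}=1, q_{-2}=1, q_{-1}=0), until the denominator exceeds 24:
  i=0: a_0=5, p_0 = 5*1 + 0 = 5, q_0 = 5*0 + 1 = 1.
  i=1: a_1=1, p_1 = 1*5 + 1 = 6, q_1 = 1*1 + 0 = 1.
  i=2: a_2=1, p_2 = 1*6 + 5 = 11, q_2 = 1*1 + 1 = 2.
  i=3: a_3=1, p_3 = 1*11 + 6 = 17, q_3 = 1*2 + 1 = 3.
  i=4: a_4=1, p_4 = 1*17 + 11 = 28, q_4 = 1*3 + 2 = 5.
  i=5: a_5=1, p_5 = 1*28 + 17 = 45, q_5 = 1*5 + 3 = 8.
  i=6: a_6=1, p_6 = 1*45 + 28 = 73, q_6 = 1*8 + 5 = 13.
  i=7: a_7=3, p_7 = 3*73 + 45 = 264, q_7 = 3*13 + 8 = 47.
q_7 = 47 > 24, so the last convergent with denominator <= 24 is p_6/q_6 = 73/13.
The closest fraction with denominator <= 24 is either p_6/q_6 or the intermediate fraction (k*p_6 + p_5)/(k*q_6 + q_5) with the largest k >= 1 whose denominator stays <= 24; these approach x as k grows, and every other convergent or intermediate fraction in range is farther away.
Largest k: floor((24 - q_5)/q_6) = floor((24 - 8)/13) = 1.
That gives (1*73 + 45)/(1*13 + 8) = 118/21.
Compare the errors: |x - 73/13| = |264*13 - 73*47|/(47*13) = 1/611, and |x - 118/21| = |264*21 - 118*47|/(47*21) = 2/987.
Cross-multiplying, 1*987 = 987 < 1222 = 2*611, so 1/611 is smaller: the convergent 73/13 is closer to x than 118/21.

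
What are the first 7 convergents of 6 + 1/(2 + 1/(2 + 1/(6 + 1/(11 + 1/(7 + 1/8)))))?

Using the convergent recurrence p_i = a_i*p_{i-1} + p_{i-2}, q_i = a_i*q_{i-1} + q_{i-2} with p_{-2}=0, p_{-1}=1, q_{-2}=1, q_{-1}=0:
  i=0: a_0=6, p_0 = 6*1 + 0 = 6, q_0 = 6*0 + 1 = 1.
  i=1: a_1=2, p_1 = 2*6 + 1 = 13, q_1 = 2*1 + 0 = 2.
  i=2: a_2=2, p_2 = 2*13 + 6 = 32, q_2 = 2*2 + 1 = 5.
  i=3: a_3=6, p_3 = 6*32 + 13 = 205, q_3 = 6*5 + 2 = 32.
  i=4: a_4=11, p_4 = 11*205 + 32 = 2287, q_4 = 11*32 + 5 = 357.
  i=5: a_5=7, p_5 = 7*2287 + 205 = 16214, q_5 = 7*357 + 32 = 2531.
  i=6: a_6=8, p_6 = 8*16214 + 2287 = 131999, q_6 = 8*2531 + 357 = 20605.

6/1, 13/2, 32/5, 205/32, 2287/357, 16214/2531, 131999/20605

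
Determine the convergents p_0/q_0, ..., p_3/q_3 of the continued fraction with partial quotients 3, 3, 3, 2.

Using the convergent recurrence p_i = a_i*p_{i-1} + p_{i-2}, q_i = a_i*q_{i-1} + q_{i-2} with p_{-2}=0, p_{-1}=1, q_{-2}=1, q_{-1}=0:
  i=0: a_0=3, p_0 = 3*1 + 0 = 3, q_0 = 3*0 + 1 = 1.
  i=1: a_1=3, p_1 = 3*3 + 1 = 10, q_1 = 3*1 + 0 = 3.
  i=2: a_2=3, p_2 = 3*10 + 3 = 33, q_2 = 3*3 + 1 = 10.
  i=3: a_3=2, p_3 = 2*33 + 10 = 76, q_3 = 2*10 + 3 = 23.

3/1, 10/3, 33/10, 76/23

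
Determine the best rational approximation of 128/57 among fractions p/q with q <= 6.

9/4

Expand x = 128/57 as a continued fraction with the Euclidean algorithm:
  128 = 2*57 + 14, so a_0 = 2.
  57 = 4*14 + 1, so a_1 = 4.
  14 = 14*1 + 0, so a_2 = 14.
so x = [2; 4, 14].
Convergents (p_i = a_i*p_{i-1} + p_{i-2}, q_i = a_i*q_{i-1} + q_{i-2} with p_{-2}=0, p_{-1}=1, q_{-2}=1, q_{-1}=0), until the denominator exceeds 6:
  i=0: a_0=2, p_0 = 2*1 + 0 = 2, q_0 = 2*0 + 1 = 1.
  i=1: a_1=4, p_1 = 4*2 + 1 = 9, q_1 = 4*1 + 0 = 4.
  i=2: a_2=14, p_2 = 14*9 + 2 = 128, q_2 = 14*4 + 1 = 57.
q_2 = 57 > 6, so the last convergent with denominator <= 6 is p_1/q_1 = 9/4.
The closest fraction with denominator <= 6 is either p_1/q_1 or the intermediate fraction (k*p_1 + p_0)/(k*q_1 + q_0) with the largest k >= 1 whose denominator stays <= 6; these approach x as k grows, and every other convergent or intermediate fraction in range is farther away.
Largest k: floor((6 - q_0)/q_1) = floor((6 - 1)/4) = 1.
That gives (1*9 + 2)/(1*4 + 1) = 11/5.
Compare the errors: |x - 9/4| = |128*4 - 9*57|/(57*4) = 1/228, and |x - 11/5| = |128*5 - 11*57|/(57*5) = 13/285.
Cross-multiplying, 1*285 = 285 < 2964 = 13*228, so 1/228 is smaller: the convergent 9/4 is closer to x than 11/5.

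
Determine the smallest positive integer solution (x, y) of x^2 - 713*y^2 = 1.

(x, y) = (5286367, 197976)

First expand sqrt(713) as a continued fraction. With x_i = (sqrt(713) + m_i)/d_i and (m_0, d_0) = (0, 1): a_0 = floor(sqrt(713)) = 26, since 26^2 = 676 <= 713 < 729 = 27^2.
Iterate m_{i+1} = d_i*a_i - m_i, d_{i+1} = (713 - m_{i+1}^2)/d_i, a_{i+1} = floor((a_0 + m_{i+1})/d_{i+1}):
  m_1 = 1*26 - 0 = 26, d_1 = (713 - 26^2)/1 = 37/1 = 37, a_1 = floor((26 + 26)/37) = 1.
  m_2 = 37*1 - 26 = 11, d_2 = (713 - 11^2)/37 = 592/37 = 16, a_2 = floor((26 + 11)/16) = 2.
  m_3 = 16*2 - 11 = 21, d_3 = (713 - 21^2)/16 = 272/16 = 17, a_3 = floor((26 + 21)/17) = 2.
  m_4 = 17*2 - 21 = 13, d_4 = (713 - 13^2)/17 = 544/17 = 32, a_4 = floor((26 + 13)/32) = 1.
  m_5 = 32*1 - 13 = 19, d_5 = (713 - 19^2)/32 = 352/32 = 11, a_5 = floor((26 + 19)/11) = 4.
  m_6 = 11*4 - 19 = 25, d_6 = (713 - 25^2)/11 = 88/11 = 8, a_6 = floor((26 + 25)/8) = 6.
  m_7 = 8*6 - 25 = 23, d_7 = (713 - 23^2)/8 = 184/8 = 23, a_7 = floor((26 + 23)/23) = 2.
  m_8 = 23*2 - 23 = 23, d_8 = (713 - 23^2)/23 = 184/23 = 8, a_8 = floor((26 + 23)/8) = 6.
  m_9 = 8*6 - 23 = 25, d_9 = (713 - 25^2)/8 = 88/8 = 11, a_9 = floor((26 + 25)/11) = 4.
  m_10 = 11*4 - 25 = 19, d_10 = (713 - 19^2)/11 = 352/11 = 32, a_10 = floor((26 + 19)/32) = 1.
  m_11 = 32*1 - 19 = 13, d_11 = (713 - 13^2)/32 = 544/32 = 17, a_11 = floor((26 + 13)/17) = 2.
  m_12 = 17*2 - 13 = 21, d_12 = (713 - 21^2)/17 = 272/17 = 16, a_12 = floor((26 + 21)/16) = 2.
  m_13 = 16*2 - 21 = 11, d_13 = (713 - 11^2)/16 = 592/16 = 37, a_13 = floor((26 + 11)/37) = 1.
  m_14 = 37*1 - 11 = 26, d_14 = (713 - 26^2)/37 = 37/37 = 1, a_14 = floor((26 + 26)/1) = 52.
  m_15 = 1*52 - 26 = 26, d_15 = (713 - 26^2)/1 = 37/1 = 37: (m_15, d_15) = (m_1, d_1) = (26, 37), so from here the quotients repeat a_1, ..., a_14; the period length is 14.
So sqrt(713) = [26; (1, 2, 2, 1, 4, 6, 2, 6, 4, 1, 2, 2, 1, 52)] with period length k = 14.
k is even, so the fundamental solution of x^2 - 713y^2 = 1 is (p_{k-1}, q_{k-1}) = (p_13, q_13); compute convergents through index 13.
Convergents (p_i = a_i*p_{i-1} + p_{i-2}, q_i = a_i*q_{i-1} + q_{i-2} with p_{-2}=0, p_{-1}=1, q_{-2}=1, q_{-1}=0):
  i=0: a_0=26, p_0 = 26*1 + 0 = 26, q_0 = 26*0 + 1 = 1.
  i=1: a_1=1, p_1 = 1*26 + 1 = 27, q_1 = 1*1 + 0 = 1.
  i=2: a_2=2, p_2 = 2*27 + 26 = 80, q_2 = 2*1 + 1 = 3.
  i=3: a_3=2, p_3 = 2*80 + 27 = 187, q_3 = 2*3 + 1 = 7.
  i=4: a_4=1, p_4 = 1*187 + 80 = 267, q_4 = 1*7 + 3 = 10.
  i=5: a_5=4, p_5 = 4*267 + 187 = 1255, q_5 = 4*10 + 7 = 47.
  i=6: a_6=6, p_6 = 6*1255 + 267 = 7797, q_6 = 6*47 + 10 = 292.
  i=7: a_7=2, p_7 = 2*7797 + 1255 = 16849, q_7 = 2*292 + 47 = 631.
  i=8: a_8=6, p_8 = 6*16849 + 7797 = 108891, q_8 = 6*631 + 292 = 4078.
  i=9: a_9=4, p_9 = 4*108891 + 16849 = 452413, q_9 = 4*4078 + 631 = 16943.
  i=10: a_10=1, p_10 = 1*452413 + 108891 = 561304, q_10 = 1*16943 + 4078 = 21021.
  i=11: a_11=2, p_11 = 2*561304 + 452413 = 1575021, q_11 = 2*21021 + 16943 = 58985.
  i=12: a_12=2, p_12 = 2*1575021 + 561304 = 3711346, q_12 = 2*58985 + 21021 = 138991.
  i=13: a_13=1, p_13 = 1*3711346 + 1575021 = 5286367, q_13 = 1*138991 + 58985 = 197976.
Check: 5286367^2 - 713*197976^2 = 27945676058689 - 27945676058688 = 1, so (x, y) = (5286367, 197976) solves the equation, and by the theorem it is the least positive solution.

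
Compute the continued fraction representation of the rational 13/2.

Run the Euclidean algorithm on 13 and 2; the successive quotients are the partial quotients a_0, a_1, ... (each step inverts the fractional part left over by the previous one):
  13 = 6*2 + 1, so a_0 = 6.
  2 = 2*1 + 0, so a_1 = 2.
The remainder reaches 0 after 2 divisions, so the expansion has 2 partial quotients, read off in order.

[6; 2]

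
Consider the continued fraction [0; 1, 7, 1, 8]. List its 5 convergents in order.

Using the convergent recurrence p_i = a_i*p_{i-1} + p_{i-2}, q_i = a_i*q_{i-1} + q_{i-2} with p_{-2}=0, p_{-1}=1, q_{-2}=1, q_{-1}=0:
  i=0: a_0=0, p_0 = 0*1 + 0 = 0, q_0 = 0*0 + 1 = 1.
  i=1: a_1=1, p_1 = 1*0 + 1 = 1, q_1 = 1*1 + 0 = 1.
  i=2: a_2=7, p_2 = 7*1 + 0 = 7, q_2 = 7*1 + 1 = 8.
  i=3: a_3=1, p_3 = 1*7 + 1 = 8, q_3 = 1*8 + 1 = 9.
  i=4: a_4=8, p_4 = 8*8 + 7 = 71, q_4 = 8*9 + 8 = 80.

0/1, 1/1, 7/8, 8/9, 71/80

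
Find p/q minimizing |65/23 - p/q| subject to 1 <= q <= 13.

Expand x = 65/23 as a continued fraction with the Euclidean algorithm:
  65 = 2*23 + 19, so a_0 = 2.
  23 = 1*19 + 4, so a_1 = 1.
  19 = 4*4 + 3, so a_2 = 4.
  4 = 1*3 + 1, so a_3 = 1.
  3 = 3*1 + 0, so a_4 = 3.
so x = [2; 1, 4, 1, 3].
Convergents (p_i = a_i*p_{i-1} + p_{i-2}, q_i = a_i*q_{i-1} + q_{i-2} with p_{-2}=0, p_{-1}=1, q_{-2}=1, q_{-1}=0), until the denominator exceeds 13:
  i=0: a_0=2, p_0 = 2*1 + 0 = 2, q_0 = 2*0 + 1 = 1.
  i=1: a_1=1, p_1 = 1*2 + 1 = 3, q_1 = 1*1 + 0 = 1.
  i=2: a_2=4, p_2 = 4*3 + 2 = 14, q_2 = 4*1 + 1 = 5.
  i=3: a_3=1, p_3 = 1*14 + 3 = 17, q_3 = 1*5 + 1 = 6.
  i=4: a_4=3, p_4 = 3*17 + 14 = 65, q_4 = 3*6 + 5 = 23.
q_4 = 23 > 13, so the last convergent with denominator <= 13 is p_3/q_3 = 17/6.
The closest fraction with denominator <= 13 is either p_3/q_3 or the intermediate fraction (k*p_3 + p_2)/(k*q_3 + q_2) with the largest k >= 1 whose denominator stays <= 13; these approach x as k grows, and every other convergent or intermediate fraction in range is farther away.
Largest k: floor((13 - q_2)/q_3) = floor((13 - 5)/6) = 1.
That gives (1*17 + 14)/(1*6 + 5) = 31/11.
Compare the errors: |x - 17/6| = |65*6 - 17*23|/(23*6) = 1/138, and |x - 31/11| = |65*11 - 31*23|/(23*11) = 2/253.
Cross-multiplying, 1*253 = 253 < 276 = 2*138, so 1/138 is smaller: the convergent 17/6 is closer to x than 31/11.

17/6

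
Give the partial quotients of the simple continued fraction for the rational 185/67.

[2; 1, 3, 5, 3]

Run the Euclidean algorithm on 185 and 67; the successive quotients are the partial quotients a_0, a_1, ... (each step inverts the fractional part left over by the previous one):
  185 = 2*67 + 51, so a_0 = 2.
  67 = 1*51 + 16, so a_1 = 1.
  51 = 3*16 + 3, so a_2 = 3.
  16 = 5*3 + 1, so a_3 = 5.
  3 = 3*1 + 0, so a_4 = 3.
The remainder reaches 0 after 5 divisions, so the expansion has 5 partial quotients, read off in order.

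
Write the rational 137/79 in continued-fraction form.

[1; 1, 2, 1, 3, 5]

Run the Euclidean algorithm on 137 and 79; the successive quotients are the partial quotients a_0, a_1, ... (each step inverts the fractional part left over by the previous one):
  137 = 1*79 + 58, so a_0 = 1.
  79 = 1*58 + 21, so a_1 = 1.
  58 = 2*21 + 16, so a_2 = 2.
  21 = 1*16 + 5, so a_3 = 1.
  16 = 3*5 + 1, so a_4 = 3.
  5 = 5*1 + 0, so a_5 = 5.
The remainder reaches 0 after 6 divisions, so the expansion has 6 partial quotients, read off in order.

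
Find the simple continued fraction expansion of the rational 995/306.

[3; 3, 1, 37, 2]

Run the Euclidean algorithm on 995 and 306; the successive quotients are the partial quotients a_0, a_1, ... (each step inverts the fractional part left over by the previous one):
  995 = 3*306 + 77, so a_0 = 3.
  306 = 3*77 + 75, so a_1 = 3.
  77 = 1*75 + 2, so a_2 = 1.
  75 = 37*2 + 1, so a_3 = 37.
  2 = 2*1 + 0, so a_4 = 2.
The remainder reaches 0 after 5 divisions, so the expansion has 5 partial quotients, read off in order.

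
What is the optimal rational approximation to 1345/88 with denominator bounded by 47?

703/46

Expand x = 1345/88 as a continued fraction with the Euclidean algorithm:
  1345 = 15*88 + 25, so a_0 = 15.
  88 = 3*25 + 13, so a_1 = 3.
  25 = 1*13 + 12, so a_2 = 1.
  13 = 1*12 + 1, so a_3 = 1.
  12 = 12*1 + 0, so a_4 = 12.
so x = [15; 3, 1, 1, 12].
Convergents (p_i = a_i*p_{i-1} + p_{i-2}, q_i = a_i*q_{i-1} + q_{i-2} with p_{-2}=0, p_{-1}=1, q_{-2}=1, q_{-1}=0), until the denominator exceeds 47:
  i=0: a_0=15, p_0 = 15*1 + 0 = 15, q_0 = 15*0 + 1 = 1.
  i=1: a_1=3, p_1 = 3*15 + 1 = 46, q_1 = 3*1 + 0 = 3.
  i=2: a_2=1, p_2 = 1*46 + 15 = 61, q_2 = 1*3 + 1 = 4.
  i=3: a_3=1, p_3 = 1*61 + 46 = 107, q_3 = 1*4 + 3 = 7.
  i=4: a_4=12, p_4 = 12*107 + 61 = 1345, q_4 = 12*7 + 4 = 88.
q_4 = 88 > 47, so the last convergent with denominator <= 47 is p_3/q_3 = 107/7.
The closest fraction with denominator <= 47 is either p_3/q_3 or the intermediate fraction (k*p_3 + p_2)/(k*q_3 + q_2) with the largest k >= 1 whose denominator stays <= 47; these approach x as k grows, and every other convergent or intermediate fraction in range is farther away.
Largest k: floor((47 - q_2)/q_3) = floor((47 - 4)/7) = 6.
That gives (6*107 + 61)/(6*7 + 4) = 703/46.
Compare the errors: |x - 107/7| = |1345*7 - 107*88|/(88*7) = 1/616, and |x - 703/46| = |1345*46 - 703*88|/(88*46) = 6/4048.
Cross-multiplying, 6*616 = 3696 < 4048 = 1*4048, so 6/4048 is smaller: the intermediate fraction 703/46 is closer to x than 107/7.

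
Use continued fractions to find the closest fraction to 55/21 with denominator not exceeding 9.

21/8

Expand x = 55/21 as a continued fraction with the Euclidean algorithm:
  55 = 2*21 + 13, so a_0 = 2.
  21 = 1*13 + 8, so a_1 = 1.
  13 = 1*8 + 5, so a_2 = 1.
  8 = 1*5 + 3, so a_3 = 1.
  5 = 1*3 + 2, so a_4 = 1.
  3 = 1*2 + 1, so a_5 = 1.
  2 = 2*1 + 0, so a_6 = 2.
so x = [2; 1, 1, 1, 1, 1, 2].
Convergents (p_i = a_i*p_{i-1} + p_{i-2}, q_i = a_i*q_{i-1} + q_{i-2} with p_{-2}=0, p_{-1}=1, q_{-2}=1, q_{-1}=0), until the denominator exceeds 9:
  i=0: a_0=2, p_0 = 2*1 + 0 = 2, q_0 = 2*0 + 1 = 1.
  i=1: a_1=1, p_1 = 1*2 + 1 = 3, q_1 = 1*1 + 0 = 1.
  i=2: a_2=1, p_2 = 1*3 + 2 = 5, q_2 = 1*1 + 1 = 2.
  i=3: a_3=1, p_3 = 1*5 + 3 = 8, q_3 = 1*2 + 1 = 3.
  i=4: a_4=1, p_4 = 1*8 + 5 = 13, q_4 = 1*3 + 2 = 5.
  i=5: a_5=1, p_5 = 1*13 + 8 = 21, q_5 = 1*5 + 3 = 8.
  i=6: a_6=2, p_6 = 2*21 + 13 = 55, q_6 = 2*8 + 5 = 21.
q_6 = 21 > 9, so the last convergent with denominator <= 9 is p_5/q_5 = 21/8.
The closest fraction with denominator <= 9 is either p_5/q_5 or the intermediate fraction (k*p_5 + p_4)/(k*q_5 + q_4) with the largest k >= 1 whose denominator stays <= 9; these approach x as k grows, and every other convergent or intermediate fraction in range is farther away.
Largest k: floor((9 - q_4)/q_5) = floor((9 - 5)/8) = 0.
Since k = 0, no intermediate fraction beyond p_5/q_5 has denominator <= 9, so the convergent 21/8 is the closest (its error is |55*8 - 21*21|/(21*8) = 1/168).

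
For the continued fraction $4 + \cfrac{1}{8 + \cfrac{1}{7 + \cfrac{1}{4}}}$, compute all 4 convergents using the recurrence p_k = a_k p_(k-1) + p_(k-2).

4/1, 33/8, 235/57, 973/236

Using the convergent recurrence p_i = a_i*p_{i-1} + p_{i-2}, q_i = a_i*q_{i-1} + q_{i-2} with p_{-2}=0, p_{-1}=1, q_{-2}=1, q_{-1}=0:
  i=0: a_0=4, p_0 = 4*1 + 0 = 4, q_0 = 4*0 + 1 = 1.
  i=1: a_1=8, p_1 = 8*4 + 1 = 33, q_1 = 8*1 + 0 = 8.
  i=2: a_2=7, p_2 = 7*33 + 4 = 235, q_2 = 7*8 + 1 = 57.
  i=3: a_3=4, p_3 = 4*235 + 33 = 973, q_3 = 4*57 + 8 = 236.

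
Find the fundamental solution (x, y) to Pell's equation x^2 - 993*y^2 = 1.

(x, y) = (2647, 84)

First expand sqrt(993) as a continued fraction. With x_i = (sqrt(993) + m_i)/d_i and (m_0, d_0) = (0, 1): a_0 = floor(sqrt(993)) = 31, since 31^2 = 961 <= 993 < 1024 = 32^2.
Iterate m_{i+1} = d_i*a_i - m_i, d_{i+1} = (993 - m_{i+1}^2)/d_i, a_{i+1} = floor((a_0 + m_{i+1})/d_{i+1}):
  m_1 = 1*31 - 0 = 31, d_1 = (993 - 31^2)/1 = 32/1 = 32, a_1 = floor((31 + 31)/32) = 1.
  m_2 = 32*1 - 31 = 1, d_2 = (993 - 1^2)/32 = 992/32 = 31, a_2 = floor((31 + 1)/31) = 1.
  m_3 = 31*1 - 1 = 30, d_3 = (993 - 30^2)/31 = 93/31 = 3, a_3 = floor((31 + 30)/3) = 20.
  m_4 = 3*20 - 30 = 30, d_4 = (993 - 30^2)/3 = 93/3 = 31, a_4 = floor((31 + 30)/31) = 1.
  m_5 = 31*1 - 30 = 1, d_5 = (993 - 1^2)/31 = 992/31 = 32, a_5 = floor((31 + 1)/32) = 1.
  m_6 = 32*1 - 1 = 31, d_6 = (993 - 31^2)/32 = 32/32 = 1, a_6 = floor((31 + 31)/1) = 62.
  m_7 = 1*62 - 31 = 31, d_7 = (993 - 31^2)/1 = 32/1 = 32: (m_7, d_7) = (m_1, d_1) = (31, 32), so from here the quotients repeat a_1, ..., a_6; the period length is 6.
So sqrt(993) = [31; (1, 1, 20, 1, 1, 62)] with period length k = 6.
k is even, so the fundamental solution of x^2 - 993y^2 = 1 is (p_{k-1}, q_{k-1}) = (p_5, q_5); compute convergents through index 5.
Convergents (p_i = a_i*p_{i-1} + p_{i-2}, q_i = a_i*q_{i-1} + q_{i-2} with p_{-2}=0, p_{-1}=1, q_{-2}=1, q_{-1}=0):
  i=0: a_0=31, p_0 = 31*1 + 0 = 31, q_0 = 31*0 + 1 = 1.
  i=1: a_1=1, p_1 = 1*31 + 1 = 32, q_1 = 1*1 + 0 = 1.
  i=2: a_2=1, p_2 = 1*32 + 31 = 63, q_2 = 1*1 + 1 = 2.
  i=3: a_3=20, p_3 = 20*63 + 32 = 1292, q_3 = 20*2 + 1 = 41.
  i=4: a_4=1, p_4 = 1*1292 + 63 = 1355, q_4 = 1*41 + 2 = 43.
  i=5: a_5=1, p_5 = 1*1355 + 1292 = 2647, q_5 = 1*43 + 41 = 84.
Check: 2647^2 - 993*84^2 = 7006609 - 7006608 = 1, so (x, y) = (2647, 84) solves the equation, and by the theorem it is the least positive solution.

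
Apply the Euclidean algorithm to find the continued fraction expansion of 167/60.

Run the Euclidean algorithm on 167 and 60; the successive quotients are the partial quotients a_0, a_1, ... (each step inverts the fractional part left over by the previous one):
  167 = 2*60 + 47, so a_0 = 2.
  60 = 1*47 + 13, so a_1 = 1.
  47 = 3*13 + 8, so a_2 = 3.
  13 = 1*8 + 5, so a_3 = 1.
  8 = 1*5 + 3, so a_4 = 1.
  5 = 1*3 + 2, so a_5 = 1.
  3 = 1*2 + 1, so a_6 = 1.
  2 = 2*1 + 0, so a_7 = 2.
The remainder reaches 0 after 8 divisions, so the expansion has 8 partial quotients, read off in order.

[2; 1, 3, 1, 1, 1, 1, 2]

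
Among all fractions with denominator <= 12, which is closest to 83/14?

Expand x = 83/14 as a continued fraction with the Euclidean algorithm:
  83 = 5*14 + 13, so a_0 = 5.
  14 = 1*13 + 1, so a_1 = 1.
  13 = 13*1 + 0, so a_2 = 13.
so x = [5; 1, 13].
Convergents (p_i = a_i*p_{i-1} + p_{i-2}, q_i = a_i*q_{i-1} + q_{i-2} with p_{-2}=0, p_{-1}=1, q_{-2}=1, q_{-1}=0), until the denominator exceeds 12:
  i=0: a_0=5, p_0 = 5*1 + 0 = 5, q_0 = 5*0 + 1 = 1.
  i=1: a_1=1, p_1 = 1*5 + 1 = 6, q_1 = 1*1 + 0 = 1.
  i=2: a_2=13, p_2 = 13*6 + 5 = 83, q_2 = 13*1 + 1 = 14.
q_2 = 14 > 12, so the last convergent with denominator <= 12 is p_1/q_1 = 6/1.
The closest fraction with denominator <= 12 is either p_1/q_1 or the intermediate fraction (k*p_1 + p_0)/(k*q_1 + q_0) with the largest k >= 1 whose denominator stays <= 12; these approach x as k grows, and every other convergent or intermediate fraction in range is farther away.
Largest k: floor((12 - q_0)/q_1) = floor((12 - 1)/1) = 11.
That gives (11*6 + 5)/(11*1 + 1) = 71/12.
Compare the errors: |x - 6/1| = |83*1 - 6*14|/(14*1) = 1/14, and |x - 71/12| = |83*12 - 71*14|/(14*12) = 2/168.
Cross-multiplying, 2*14 = 28 < 168 = 1*168, so 2/168 is smaller: the intermediate fraction 71/12 is closer to x than 6/1.

71/12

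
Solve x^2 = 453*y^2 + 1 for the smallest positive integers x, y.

(x, y) = (1653751, 77700)

First expand sqrt(453) as a continued fraction. With x_i = (sqrt(453) + m_i)/d_i and (m_0, d_0) = (0, 1): a_0 = floor(sqrt(453)) = 21, since 21^2 = 441 <= 453 < 484 = 22^2.
Iterate m_{i+1} = d_i*a_i - m_i, d_{i+1} = (453 - m_{i+1}^2)/d_i, a_{i+1} = floor((a_0 + m_{i+1})/d_{i+1}):
  m_1 = 1*21 - 0 = 21, d_1 = (453 - 21^2)/1 = 12/1 = 12, a_1 = floor((21 + 21)/12) = 3.
  m_2 = 12*3 - 21 = 15, d_2 = (453 - 15^2)/12 = 228/12 = 19, a_2 = floor((21 + 15)/19) = 1.
  m_3 = 19*1 - 15 = 4, d_3 = (453 - 4^2)/19 = 437/19 = 23, a_3 = floor((21 + 4)/23) = 1.
  m_4 = 23*1 - 4 = 19, d_4 = (453 - 19^2)/23 = 92/23 = 4, a_4 = floor((21 + 19)/4) = 10.
  m_5 = 4*10 - 19 = 21, d_5 = (453 - 21^2)/4 = 12/4 = 3, a_5 = floor((21 + 21)/3) = 14.
  m_6 = 3*14 - 21 = 21, d_6 = (453 - 21^2)/3 = 12/3 = 4, a_6 = floor((21 + 21)/4) = 10.
  m_7 = 4*10 - 21 = 19, d_7 = (453 - 19^2)/4 = 92/4 = 23, a_7 = floor((21 + 19)/23) = 1.
  m_8 = 23*1 - 19 = 4, d_8 = (453 - 4^2)/23 = 437/23 = 19, a_8 = floor((21 + 4)/19) = 1.
  m_9 = 19*1 - 4 = 15, d_9 = (453 - 15^2)/19 = 228/19 = 12, a_9 = floor((21 + 15)/12) = 3.
  m_10 = 12*3 - 15 = 21, d_10 = (453 - 21^2)/12 = 12/12 = 1, a_10 = floor((21 + 21)/1) = 42.
  m_11 = 1*42 - 21 = 21, d_11 = (453 - 21^2)/1 = 12/1 = 12: (m_11, d_11) = (m_1, d_1) = (21, 12), so from here the quotients repeat a_1, ..., a_10; the period length is 10.
So sqrt(453) = [21; (3, 1, 1, 10, 14, 10, 1, 1, 3, 42)] with period length k = 10.
k is even, so the fundamental solution of x^2 - 453y^2 = 1 is (p_{k-1}, q_{k-1}) = (p_9, q_9); compute convergents through index 9.
Convergents (p_i = a_i*p_{i-1} + p_{i-2}, q_i = a_i*q_{i-1} + q_{i-2} with p_{-2}=0, p_{-1}=1, q_{-2}=1, q_{-1}=0):
  i=0: a_0=21, p_0 = 21*1 + 0 = 21, q_0 = 21*0 + 1 = 1.
  i=1: a_1=3, p_1 = 3*21 + 1 = 64, q_1 = 3*1 + 0 = 3.
  i=2: a_2=1, p_2 = 1*64 + 21 = 85, q_2 = 1*3 + 1 = 4.
  i=3: a_3=1, p_3 = 1*85 + 64 = 149, q_3 = 1*4 + 3 = 7.
  i=4: a_4=10, p_4 = 10*149 + 85 = 1575, q_4 = 10*7 + 4 = 74.
  i=5: a_5=14, p_5 = 14*1575 + 149 = 22199, q_5 = 14*74 + 7 = 1043.
  i=6: a_6=10, p_6 = 10*22199 + 1575 = 223565, q_6 = 10*1043 + 74 = 10504.
  i=7: a_7=1, p_7 = 1*223565 + 22199 = 245764, q_7 = 1*10504 + 1043 = 11547.
  i=8: a_8=1, p_8 = 1*245764 + 223565 = 469329, q_8 = 1*11547 + 10504 = 22051.
  i=9: a_9=3, p_9 = 3*469329 + 245764 = 1653751, q_9 = 3*22051 + 11547 = 77700.
Check: 1653751^2 - 453*77700^2 = 2734892370001 - 2734892370000 = 1, so (x, y) = (1653751, 77700) solves the equation, and by the theorem it is the least positive solution.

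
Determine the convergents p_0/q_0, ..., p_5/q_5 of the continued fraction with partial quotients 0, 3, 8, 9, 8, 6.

0/1, 1/3, 8/25, 73/228, 592/1849, 3625/11322

Using the convergent recurrence p_i = a_i*p_{i-1} + p_{i-2}, q_i = a_i*q_{i-1} + q_{i-2} with p_{-2}=0, p_{-1}=1, q_{-2}=1, q_{-1}=0:
  i=0: a_0=0, p_0 = 0*1 + 0 = 0, q_0 = 0*0 + 1 = 1.
  i=1: a_1=3, p_1 = 3*0 + 1 = 1, q_1 = 3*1 + 0 = 3.
  i=2: a_2=8, p_2 = 8*1 + 0 = 8, q_2 = 8*3 + 1 = 25.
  i=3: a_3=9, p_3 = 9*8 + 1 = 73, q_3 = 9*25 + 3 = 228.
  i=4: a_4=8, p_4 = 8*73 + 8 = 592, q_4 = 8*228 + 25 = 1849.
  i=5: a_5=6, p_5 = 6*592 + 73 = 3625, q_5 = 6*1849 + 228 = 11322.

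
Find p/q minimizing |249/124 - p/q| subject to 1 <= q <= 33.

2/1

Expand x = 249/124 as a continued fraction with the Euclidean algorithm:
  249 = 2*124 + 1, so a_0 = 2.
  124 = 124*1 + 0, so a_1 = 124.
so x = [2; 124].
Convergents (p_i = a_i*p_{i-1} + p_{i-2}, q_i = a_i*q_{i-1} + q_{i-2} with p_{-2}=0, p_{-1}=1, q_{-2}=1, q_{-1}=0), until the denominator exceeds 33:
  i=0: a_0=2, p_0 = 2*1 + 0 = 2, q_0 = 2*0 + 1 = 1.
  i=1: a_1=124, p_1 = 124*2 + 1 = 249, q_1 = 124*1 + 0 = 124.
q_1 = 124 > 33, so the last convergent with denominator <= 33 is p_0/q_0 = 2/1.
The closest fraction with denominator <= 33 is either p_0/q_0 or the intermediate fraction (k*p_0 + p_{-1})/(k*q_0 + q_{-1}) with the largest k >= 1 whose denominator stays <= 33; these approach x as k grows, and every other convergent or intermediate fraction in range is farther away.
Largest k: floor((33 - q_{-1})/q_0) = floor((33 - 0)/1) = 33 (using the seeds p_{-1} = 1, q_{-1} = 0).
That gives (33*2 + 1)/(33*1 + 0) = 67/33.
Compare the errors: |x - 2/1| = |249*1 - 2*124|/(124*1) = 1/124, and |x - 67/33| = |249*33 - 67*124|/(124*33) = 91/4092.
Cross-multiplying, 1*4092 = 4092 < 11284 = 91*124, so 1/124 is smaller: the convergent 2/1 is closer to x than 67/33.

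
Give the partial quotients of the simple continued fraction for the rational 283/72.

[3; 1, 13, 2, 2]

Run the Euclidean algorithm on 283 and 72; the successive quotients are the partial quotients a_0, a_1, ... (each step inverts the fractional part left over by the previous one):
  283 = 3*72 + 67, so a_0 = 3.
  72 = 1*67 + 5, so a_1 = 1.
  67 = 13*5 + 2, so a_2 = 13.
  5 = 2*2 + 1, so a_3 = 2.
  2 = 2*1 + 0, so a_4 = 2.
The remainder reaches 0 after 5 divisions, so the expansion has 5 partial quotients, read off in order.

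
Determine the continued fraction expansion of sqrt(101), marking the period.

[10; (20)]

Write x_i = (sqrt(101) + m_i)/d_i with (m_0, d_0) = (0, 1). a_0 = floor(sqrt(101)) = 10, since 10^2 = 100 <= 101 < 121 = 11^2.
Iterate m_{i+1} = d_i*a_i - m_i, d_{i+1} = (101 - m_{i+1}^2)/d_i, a_{i+1} = floor((a_0 + m_{i+1})/d_{i+1}):
  m_1 = 1*10 - 0 = 10, d_1 = (101 - 10^2)/1 = 1/1 = 1, a_1 = floor((10 + 10)/1) = 20.
  m_2 = 1*20 - 10 = 10, d_2 = (101 - 10^2)/1 = 1/1 = 1: (m_2, d_2) = (m_1, d_1) = (10, 1), so from here the quotient a_1 repeats; the period length is 1.
Hence the expansion of sqrt(101) is a_0 = 10 followed by the repeating block 20 (period 1).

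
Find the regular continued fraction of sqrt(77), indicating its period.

[8; (1, 3, 2, 3, 1, 16)]

Write x_i = (sqrt(77) + m_i)/d_i with (m_0, d_0) = (0, 1). a_0 = floor(sqrt(77)) = 8, since 8^2 = 64 <= 77 < 81 = 9^2.
Iterate m_{i+1} = d_i*a_i - m_i, d_{i+1} = (77 - m_{i+1}^2)/d_i, a_{i+1} = floor((a_0 + m_{i+1})/d_{i+1}):
  m_1 = 1*8 - 0 = 8, d_1 = (77 - 8^2)/1 = 13/1 = 13, a_1 = floor((8 + 8)/13) = 1.
  m_2 = 13*1 - 8 = 5, d_2 = (77 - 5^2)/13 = 52/13 = 4, a_2 = floor((8 + 5)/4) = 3.
  m_3 = 4*3 - 5 = 7, d_3 = (77 - 7^2)/4 = 28/4 = 7, a_3 = floor((8 + 7)/7) = 2.
  m_4 = 7*2 - 7 = 7, d_4 = (77 - 7^2)/7 = 28/7 = 4, a_4 = floor((8 + 7)/4) = 3.
  m_5 = 4*3 - 7 = 5, d_5 = (77 - 5^2)/4 = 52/4 = 13, a_5 = floor((8 + 5)/13) = 1.
  m_6 = 13*1 - 5 = 8, d_6 = (77 - 8^2)/13 = 13/13 = 1, a_6 = floor((8 + 8)/1) = 16.
  m_7 = 1*16 - 8 = 8, d_7 = (77 - 8^2)/1 = 13/1 = 13: (m_7, d_7) = (m_1, d_1) = (8, 13), so from here the quotients repeat a_1, ..., a_6; the period length is 6.
Hence the expansion of sqrt(77) is a_0 = 8 followed by the repeating block 1, 3, 2, 3, 1, 16 (period 6).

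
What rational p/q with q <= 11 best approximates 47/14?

37/11

Expand x = 47/14 as a continued fraction with the Euclidean algorithm:
  47 = 3*14 + 5, so a_0 = 3.
  14 = 2*5 + 4, so a_1 = 2.
  5 = 1*4 + 1, so a_2 = 1.
  4 = 4*1 + 0, so a_3 = 4.
so x = [3; 2, 1, 4].
Convergents (p_i = a_i*p_{i-1} + p_{i-2}, q_i = a_i*q_{i-1} + q_{i-2} with p_{-2}=0, p_{-1}=1, q_{-2}=1, q_{-1}=0), until the denominator exceeds 11:
  i=0: a_0=3, p_0 = 3*1 + 0 = 3, q_0 = 3*0 + 1 = 1.
  i=1: a_1=2, p_1 = 2*3 + 1 = 7, q_1 = 2*1 + 0 = 2.
  i=2: a_2=1, p_2 = 1*7 + 3 = 10, q_2 = 1*2 + 1 = 3.
  i=3: a_3=4, p_3 = 4*10 + 7 = 47, q_3 = 4*3 + 2 = 14.
q_3 = 14 > 11, so the last convergent with denominator <= 11 is p_2/q_2 = 10/3.
The closest fraction with denominator <= 11 is either p_2/q_2 or the intermediate fraction (k*p_2 + p_1)/(k*q_2 + q_1) with the largest k >= 1 whose denominator stays <= 11; these approach x as k grows, and every other convergent or intermediate fraction in range is farther away.
Largest k: floor((11 - q_1)/q_2) = floor((11 - 2)/3) = 3.
That gives (3*10 + 7)/(3*3 + 2) = 37/11.
Compare the errors: |x - 10/3| = |47*3 - 10*14|/(14*3) = 1/42, and |x - 37/11| = |47*11 - 37*14|/(14*11) = 1/154.
Cross-multiplying, 1*42 = 42 < 154 = 1*154, so 1/154 is smaller: the intermediate fraction 37/11 is closer to x than 10/3.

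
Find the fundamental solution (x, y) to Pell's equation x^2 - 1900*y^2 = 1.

(x, y) = (57799, 1326)

First expand sqrt(1900) as a continued fraction. With x_i = (sqrt(1900) + m_i)/d_i and (m_0, d_0) = (0, 1): a_0 = floor(sqrt(1900)) = 43, since 43^2 = 1849 <= 1900 < 1936 = 44^2.
Iterate m_{i+1} = d_i*a_i - m_i, d_{i+1} = (1900 - m_{i+1}^2)/d_i, a_{i+1} = floor((a_0 + m_{i+1})/d_{i+1}):
  m_1 = 1*43 - 0 = 43, d_1 = (1900 - 43^2)/1 = 51/1 = 51, a_1 = floor((43 + 43)/51) = 1.
  m_2 = 51*1 - 43 = 8, d_2 = (1900 - 8^2)/51 = 1836/51 = 36, a_2 = floor((43 + 8)/36) = 1.
  m_3 = 36*1 - 8 = 28, d_3 = (1900 - 28^2)/36 = 1116/36 = 31, a_3 = floor((43 + 28)/31) = 2.
  m_4 = 31*2 - 28 = 34, d_4 = (1900 - 34^2)/31 = 744/31 = 24, a_4 = floor((43 + 34)/24) = 3.
  m_5 = 24*3 - 34 = 38, d_5 = (1900 - 38^2)/24 = 456/24 = 19, a_5 = floor((43 + 38)/19) = 4.
  m_6 = 19*4 - 38 = 38, d_6 = (1900 - 38^2)/19 = 456/19 = 24, a_6 = floor((43 + 38)/24) = 3.
  m_7 = 24*3 - 38 = 34, d_7 = (1900 - 34^2)/24 = 744/24 = 31, a_7 = floor((43 + 34)/31) = 2.
  m_8 = 31*2 - 34 = 28, d_8 = (1900 - 28^2)/31 = 1116/31 = 36, a_8 = floor((43 + 28)/36) = 1.
  m_9 = 36*1 - 28 = 8, d_9 = (1900 - 8^2)/36 = 1836/36 = 51, a_9 = floor((43 + 8)/51) = 1.
  m_10 = 51*1 - 8 = 43, d_10 = (1900 - 43^2)/51 = 51/51 = 1, a_10 = floor((43 + 43)/1) = 86.
  m_11 = 1*86 - 43 = 43, d_11 = (1900 - 43^2)/1 = 51/1 = 51: (m_11, d_11) = (m_1, d_1) = (43, 51), so from here the quotients repeat a_1, ..., a_10; the period length is 10.
So sqrt(1900) = [43; (1, 1, 2, 3, 4, 3, 2, 1, 1, 86)] with period length k = 10.
k is even, so the fundamental solution of x^2 - 1900y^2 = 1 is (p_{k-1}, q_{k-1}) = (p_9, q_9); compute convergents through index 9.
Convergents (p_i = a_i*p_{i-1} + p_{i-2}, q_i = a_i*q_{i-1} + q_{i-2} with p_{-2}=0, p_{-1}=1, q_{-2}=1, q_{-1}=0):
  i=0: a_0=43, p_0 = 43*1 + 0 = 43, q_0 = 43*0 + 1 = 1.
  i=1: a_1=1, p_1 = 1*43 + 1 = 44, q_1 = 1*1 + 0 = 1.
  i=2: a_2=1, p_2 = 1*44 + 43 = 87, q_2 = 1*1 + 1 = 2.
  i=3: a_3=2, p_3 = 2*87 + 44 = 218, q_3 = 2*2 + 1 = 5.
  i=4: a_4=3, p_4 = 3*218 + 87 = 741, q_4 = 3*5 + 2 = 17.
  i=5: a_5=4, p_5 = 4*741 + 218 = 3182, q_5 = 4*17 + 5 = 73.
  i=6: a_6=3, p_6 = 3*3182 + 741 = 10287, q_6 = 3*73 + 17 = 236.
  i=7: a_7=2, p_7 = 2*10287 + 3182 = 23756, q_7 = 2*236 + 73 = 545.
  i=8: a_8=1, p_8 = 1*23756 + 10287 = 34043, q_8 = 1*545 + 236 = 781.
  i=9: a_9=1, p_9 = 1*34043 + 23756 = 57799, q_9 = 1*781 + 545 = 1326.
Check: 57799^2 - 1900*1326^2 = 3340724401 - 3340724400 = 1, so (x, y) = (57799, 1326) solves the equation, and by the theorem it is the least positive solution.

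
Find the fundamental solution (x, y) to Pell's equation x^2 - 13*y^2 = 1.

First expand sqrt(13) as a continued fraction. With x_i = (sqrt(13) + m_i)/d_i and (m_0, d_0) = (0, 1): a_0 = floor(sqrt(13)) = 3, since 3^2 = 9 <= 13 < 16 = 4^2.
Iterate m_{i+1} = d_i*a_i - m_i, d_{i+1} = (13 - m_{i+1}^2)/d_i, a_{i+1} = floor((a_0 + m_{i+1})/d_{i+1}):
  m_1 = 1*3 - 0 = 3, d_1 = (13 - 3^2)/1 = 4/1 = 4, a_1 = floor((3 + 3)/4) = 1.
  m_2 = 4*1 - 3 = 1, d_2 = (13 - 1^2)/4 = 12/4 = 3, a_2 = floor((3 + 1)/3) = 1.
  m_3 = 3*1 - 1 = 2, d_3 = (13 - 2^2)/3 = 9/3 = 3, a_3 = floor((3 + 2)/3) = 1.
  m_4 = 3*1 - 2 = 1, d_4 = (13 - 1^2)/3 = 12/3 = 4, a_4 = floor((3 + 1)/4) = 1.
  m_5 = 4*1 - 1 = 3, d_5 = (13 - 3^2)/4 = 4/4 = 1, a_5 = floor((3 + 3)/1) = 6.
  m_6 = 1*6 - 3 = 3, d_6 = (13 - 3^2)/1 = 4/1 = 4: (m_6, d_6) = (m_1, d_1) = (3, 4), so from here the quotients repeat a_1, ..., a_5; the period length is 5.
So sqrt(13) = [3; (1, 1, 1, 1, 6)] with period length k = 5.
k is odd, so (p_{k-1}, q_{k-1}) only solves x^2 - 13y^2 = -1 and the fundamental solution of x^2 - 13y^2 = 1 is (p_{2k-1}, q_{2k-1}) = (p_9, q_9); compute convergents through index 9, running through the period twice.
Convergents (p_i = a_i*p_{i-1} + p_{i-2}, q_i = a_i*q_{i-1} + q_{i-2} with p_{-2}=0, p_{-1}=1, q_{-2}=1, q_{-1}=0):
  i=0: a_0=3, p_0 = 3*1 + 0 = 3, q_0 = 3*0 + 1 = 1.
  i=1: a_1=1, p_1 = 1*3 + 1 = 4, q_1 = 1*1 + 0 = 1.
  i=2: a_2=1, p_2 = 1*4 + 3 = 7, q_2 = 1*1 + 1 = 2.
  i=3: a_3=1, p_3 = 1*7 + 4 = 11, q_3 = 1*2 + 1 = 3.
  i=4: a_4=1, p_4 = 1*11 + 7 = 18, q_4 = 1*3 + 2 = 5.
  i=5: a_5=6, p_5 = 6*18 + 11 = 119, q_5 = 6*5 + 3 = 33.
  i=6: a_6=1, p_6 = 1*119 + 18 = 137, q_6 = 1*33 + 5 = 38.
  i=7: a_7=1, p_7 = 1*137 + 119 = 256, q_7 = 1*38 + 33 = 71.
  i=8: a_8=1, p_8 = 1*256 + 137 = 393, q_8 = 1*71 + 38 = 109.
  i=9: a_9=1, p_9 = 1*393 + 256 = 649, q_9 = 1*109 + 71 = 180.
Indeed p_4^2 - 13*q_4^2 = 324 - 325 = -1, not +1.
Check: 649^2 - 13*180^2 = 421201 - 421200 = 1, so (x, y) = (649, 180) solves the equation, and by the theorem it is the least positive solution.

(x, y) = (649, 180)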